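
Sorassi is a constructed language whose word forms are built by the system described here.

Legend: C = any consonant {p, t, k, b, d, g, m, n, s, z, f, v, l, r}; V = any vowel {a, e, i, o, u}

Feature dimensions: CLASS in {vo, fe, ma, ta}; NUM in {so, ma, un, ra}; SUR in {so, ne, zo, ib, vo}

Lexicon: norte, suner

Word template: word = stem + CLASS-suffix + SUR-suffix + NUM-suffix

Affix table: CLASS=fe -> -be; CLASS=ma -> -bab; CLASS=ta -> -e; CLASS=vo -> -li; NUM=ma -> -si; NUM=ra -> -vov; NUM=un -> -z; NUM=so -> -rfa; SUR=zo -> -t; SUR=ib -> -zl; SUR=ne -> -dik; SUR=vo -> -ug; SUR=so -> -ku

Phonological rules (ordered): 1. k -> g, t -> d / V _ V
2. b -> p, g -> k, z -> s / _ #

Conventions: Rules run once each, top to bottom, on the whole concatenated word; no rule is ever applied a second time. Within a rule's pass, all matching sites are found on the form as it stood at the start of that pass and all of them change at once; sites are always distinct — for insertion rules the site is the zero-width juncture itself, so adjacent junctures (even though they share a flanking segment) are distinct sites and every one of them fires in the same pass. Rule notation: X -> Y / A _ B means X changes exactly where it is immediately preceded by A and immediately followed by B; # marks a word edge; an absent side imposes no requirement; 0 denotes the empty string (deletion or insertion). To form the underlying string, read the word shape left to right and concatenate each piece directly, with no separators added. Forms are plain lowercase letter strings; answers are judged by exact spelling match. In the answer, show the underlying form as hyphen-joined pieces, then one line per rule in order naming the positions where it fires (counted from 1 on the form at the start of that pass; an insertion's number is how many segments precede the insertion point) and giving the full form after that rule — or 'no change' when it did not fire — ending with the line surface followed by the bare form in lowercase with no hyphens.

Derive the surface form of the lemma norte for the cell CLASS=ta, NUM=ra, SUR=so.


underlying: norte-e-ku-vov
1. k -> g, t -> d / V _ V: fires at position(s) 7: norteeguvov
2. b -> p, g -> k, z -> s / _ #: no change
surface: norteeguvov


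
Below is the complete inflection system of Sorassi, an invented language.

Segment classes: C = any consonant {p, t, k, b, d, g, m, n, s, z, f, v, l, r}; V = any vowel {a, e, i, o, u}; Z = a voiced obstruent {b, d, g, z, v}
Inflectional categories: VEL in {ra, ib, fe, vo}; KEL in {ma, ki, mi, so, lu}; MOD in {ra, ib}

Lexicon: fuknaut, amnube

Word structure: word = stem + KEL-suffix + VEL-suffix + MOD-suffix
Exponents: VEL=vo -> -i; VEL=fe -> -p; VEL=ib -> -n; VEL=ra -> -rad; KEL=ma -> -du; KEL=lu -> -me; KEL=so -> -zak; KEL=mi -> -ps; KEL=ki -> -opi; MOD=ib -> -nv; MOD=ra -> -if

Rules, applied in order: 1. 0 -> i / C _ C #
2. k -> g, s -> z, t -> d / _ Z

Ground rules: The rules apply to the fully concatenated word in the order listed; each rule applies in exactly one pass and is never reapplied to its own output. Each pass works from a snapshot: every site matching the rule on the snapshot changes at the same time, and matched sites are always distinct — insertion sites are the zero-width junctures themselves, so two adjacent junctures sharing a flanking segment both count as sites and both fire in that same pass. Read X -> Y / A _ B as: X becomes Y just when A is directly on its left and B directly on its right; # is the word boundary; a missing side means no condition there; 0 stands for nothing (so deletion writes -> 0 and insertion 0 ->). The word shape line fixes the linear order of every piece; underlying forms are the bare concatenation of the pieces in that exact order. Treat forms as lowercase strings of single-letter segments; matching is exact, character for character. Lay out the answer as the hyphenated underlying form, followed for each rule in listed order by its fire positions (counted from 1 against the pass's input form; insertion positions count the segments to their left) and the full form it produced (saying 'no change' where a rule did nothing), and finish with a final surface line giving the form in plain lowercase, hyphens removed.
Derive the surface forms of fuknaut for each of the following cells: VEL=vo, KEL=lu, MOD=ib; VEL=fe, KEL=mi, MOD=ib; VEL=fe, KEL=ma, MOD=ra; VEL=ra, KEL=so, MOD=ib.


cell VEL=vo, KEL=lu, MOD=ib:
underlying: fuknaut-me-i-nv
1. 0 -> i / C _ C #: inserts after position(s) 11: fuknautmeiniv
2. k -> g, s -> z, t -> d / _ Z: no change
surface: fuknautmeiniv

cell VEL=fe, KEL=mi, MOD=ib:
underlying: fuknaut-ps-p-nv
1. 0 -> i / C _ C #: inserts after position(s) 11: fuknautpspniv
2. k -> g, s -> z, t -> d / _ Z: no change
surface: fuknautpspniv

cell VEL=fe, KEL=ma, MOD=ra:
underlying: fuknaut-du-p-if
1. 0 -> i / C _ C #: no change
2. k -> g, s -> z, t -> d / _ Z: fires at position(s) 7: fuknauddupif
surface: fuknauddupif

cell VEL=ra, KEL=so, MOD=ib:
underlying: fuknaut-zak-rad-nv
1. 0 -> i / C _ C #: inserts after position(s) 14: fuknautzakradniv
2. k -> g, s -> z, t -> d / _ Z: fires at position(s) 7: fuknaudzakradniv
surface: fuknaudzakradniv


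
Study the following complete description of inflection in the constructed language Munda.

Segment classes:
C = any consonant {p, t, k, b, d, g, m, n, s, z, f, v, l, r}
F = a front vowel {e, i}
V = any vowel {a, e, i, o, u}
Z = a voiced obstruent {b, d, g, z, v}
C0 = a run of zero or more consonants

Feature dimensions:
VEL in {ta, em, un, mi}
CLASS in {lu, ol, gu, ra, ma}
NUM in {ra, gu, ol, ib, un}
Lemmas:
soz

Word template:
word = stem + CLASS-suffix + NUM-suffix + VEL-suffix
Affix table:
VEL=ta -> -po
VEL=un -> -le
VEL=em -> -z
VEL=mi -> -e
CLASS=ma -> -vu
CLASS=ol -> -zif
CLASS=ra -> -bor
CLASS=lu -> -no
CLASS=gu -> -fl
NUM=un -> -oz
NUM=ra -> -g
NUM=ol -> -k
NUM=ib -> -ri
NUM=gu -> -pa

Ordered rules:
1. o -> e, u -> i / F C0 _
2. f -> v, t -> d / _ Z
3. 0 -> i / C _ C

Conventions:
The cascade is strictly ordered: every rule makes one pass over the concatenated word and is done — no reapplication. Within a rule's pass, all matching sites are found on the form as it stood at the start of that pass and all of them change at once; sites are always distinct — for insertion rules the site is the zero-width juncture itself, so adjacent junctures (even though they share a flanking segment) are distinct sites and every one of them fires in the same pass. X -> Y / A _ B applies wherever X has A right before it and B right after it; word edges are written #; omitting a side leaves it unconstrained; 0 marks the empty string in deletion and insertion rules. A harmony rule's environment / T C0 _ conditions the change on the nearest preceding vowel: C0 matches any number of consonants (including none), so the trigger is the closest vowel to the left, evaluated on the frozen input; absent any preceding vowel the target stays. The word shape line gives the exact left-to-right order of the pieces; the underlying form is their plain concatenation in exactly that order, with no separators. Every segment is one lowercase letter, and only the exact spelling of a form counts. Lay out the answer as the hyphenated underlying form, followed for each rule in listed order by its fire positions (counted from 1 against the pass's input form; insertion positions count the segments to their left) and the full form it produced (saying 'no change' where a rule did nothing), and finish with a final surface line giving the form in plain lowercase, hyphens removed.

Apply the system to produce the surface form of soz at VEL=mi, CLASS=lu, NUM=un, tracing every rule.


underlying: soz-no-oz-e
1. o -> e, u -> i / F C0 _: no change
2. f -> v, t -> d / _ Z: no change
3. 0 -> i / C _ C: inserts after position(s) 3: sozinooze
surface: sozinooze


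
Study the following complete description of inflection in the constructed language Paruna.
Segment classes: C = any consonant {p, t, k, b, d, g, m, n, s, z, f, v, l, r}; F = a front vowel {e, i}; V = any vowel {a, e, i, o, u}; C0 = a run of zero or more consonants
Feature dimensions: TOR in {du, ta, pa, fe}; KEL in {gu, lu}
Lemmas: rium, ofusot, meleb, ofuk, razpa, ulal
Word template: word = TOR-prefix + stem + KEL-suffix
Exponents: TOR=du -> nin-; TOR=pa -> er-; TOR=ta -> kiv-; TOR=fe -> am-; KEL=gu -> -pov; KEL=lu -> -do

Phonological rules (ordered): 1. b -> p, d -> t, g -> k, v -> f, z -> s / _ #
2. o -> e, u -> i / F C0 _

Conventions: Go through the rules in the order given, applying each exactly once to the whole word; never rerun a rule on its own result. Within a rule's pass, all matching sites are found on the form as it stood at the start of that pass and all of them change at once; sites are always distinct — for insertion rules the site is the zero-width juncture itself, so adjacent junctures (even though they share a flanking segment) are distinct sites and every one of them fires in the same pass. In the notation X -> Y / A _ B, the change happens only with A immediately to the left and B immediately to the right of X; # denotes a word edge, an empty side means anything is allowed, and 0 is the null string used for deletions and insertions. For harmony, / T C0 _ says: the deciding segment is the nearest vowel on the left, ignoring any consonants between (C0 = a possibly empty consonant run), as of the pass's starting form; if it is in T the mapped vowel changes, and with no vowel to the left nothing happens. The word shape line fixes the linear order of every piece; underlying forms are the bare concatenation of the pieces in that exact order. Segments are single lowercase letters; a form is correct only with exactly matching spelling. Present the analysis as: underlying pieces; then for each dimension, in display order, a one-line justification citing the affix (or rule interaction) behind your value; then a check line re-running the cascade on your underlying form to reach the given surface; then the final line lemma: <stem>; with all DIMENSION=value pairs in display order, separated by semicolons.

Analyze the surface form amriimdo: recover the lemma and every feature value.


underlying: am-rium-do
TOR=fe - signalled by the affix am-
KEL=lu - signalled by the affix -do
check: amriumdo -> amriumdo -> amriimdo
lemma: rium; TOR=fe; KEL=lu


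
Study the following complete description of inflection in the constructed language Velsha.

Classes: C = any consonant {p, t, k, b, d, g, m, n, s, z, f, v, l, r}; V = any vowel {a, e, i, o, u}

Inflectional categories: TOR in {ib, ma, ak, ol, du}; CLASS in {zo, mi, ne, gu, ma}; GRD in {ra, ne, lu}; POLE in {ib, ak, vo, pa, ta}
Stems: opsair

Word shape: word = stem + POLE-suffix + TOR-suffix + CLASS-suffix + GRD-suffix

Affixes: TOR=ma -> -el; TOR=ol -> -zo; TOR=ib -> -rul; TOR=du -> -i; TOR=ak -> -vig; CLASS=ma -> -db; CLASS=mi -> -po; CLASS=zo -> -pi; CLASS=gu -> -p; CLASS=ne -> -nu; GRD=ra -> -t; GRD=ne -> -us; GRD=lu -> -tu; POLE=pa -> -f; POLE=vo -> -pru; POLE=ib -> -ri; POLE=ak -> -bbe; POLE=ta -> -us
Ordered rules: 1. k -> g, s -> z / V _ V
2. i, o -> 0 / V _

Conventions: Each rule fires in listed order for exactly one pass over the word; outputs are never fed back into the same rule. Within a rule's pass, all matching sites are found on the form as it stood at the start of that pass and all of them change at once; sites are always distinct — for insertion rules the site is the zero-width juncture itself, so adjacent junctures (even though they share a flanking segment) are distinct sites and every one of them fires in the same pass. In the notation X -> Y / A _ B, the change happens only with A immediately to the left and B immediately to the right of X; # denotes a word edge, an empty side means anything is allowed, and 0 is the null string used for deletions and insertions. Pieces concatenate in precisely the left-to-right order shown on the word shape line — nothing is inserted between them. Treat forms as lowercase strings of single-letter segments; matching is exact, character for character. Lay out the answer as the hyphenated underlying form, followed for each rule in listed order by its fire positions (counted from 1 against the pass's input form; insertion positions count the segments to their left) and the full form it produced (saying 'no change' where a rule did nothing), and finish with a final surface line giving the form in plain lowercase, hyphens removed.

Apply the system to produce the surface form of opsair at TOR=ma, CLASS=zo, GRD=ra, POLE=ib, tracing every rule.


underlying: opsair-ri-el-pi-t
1. k -> g, s -> z / V _ V: no change
2. i, o -> 0 / V _: fires at position(s) 5: opsarrielpit
surface: opsarrielpit


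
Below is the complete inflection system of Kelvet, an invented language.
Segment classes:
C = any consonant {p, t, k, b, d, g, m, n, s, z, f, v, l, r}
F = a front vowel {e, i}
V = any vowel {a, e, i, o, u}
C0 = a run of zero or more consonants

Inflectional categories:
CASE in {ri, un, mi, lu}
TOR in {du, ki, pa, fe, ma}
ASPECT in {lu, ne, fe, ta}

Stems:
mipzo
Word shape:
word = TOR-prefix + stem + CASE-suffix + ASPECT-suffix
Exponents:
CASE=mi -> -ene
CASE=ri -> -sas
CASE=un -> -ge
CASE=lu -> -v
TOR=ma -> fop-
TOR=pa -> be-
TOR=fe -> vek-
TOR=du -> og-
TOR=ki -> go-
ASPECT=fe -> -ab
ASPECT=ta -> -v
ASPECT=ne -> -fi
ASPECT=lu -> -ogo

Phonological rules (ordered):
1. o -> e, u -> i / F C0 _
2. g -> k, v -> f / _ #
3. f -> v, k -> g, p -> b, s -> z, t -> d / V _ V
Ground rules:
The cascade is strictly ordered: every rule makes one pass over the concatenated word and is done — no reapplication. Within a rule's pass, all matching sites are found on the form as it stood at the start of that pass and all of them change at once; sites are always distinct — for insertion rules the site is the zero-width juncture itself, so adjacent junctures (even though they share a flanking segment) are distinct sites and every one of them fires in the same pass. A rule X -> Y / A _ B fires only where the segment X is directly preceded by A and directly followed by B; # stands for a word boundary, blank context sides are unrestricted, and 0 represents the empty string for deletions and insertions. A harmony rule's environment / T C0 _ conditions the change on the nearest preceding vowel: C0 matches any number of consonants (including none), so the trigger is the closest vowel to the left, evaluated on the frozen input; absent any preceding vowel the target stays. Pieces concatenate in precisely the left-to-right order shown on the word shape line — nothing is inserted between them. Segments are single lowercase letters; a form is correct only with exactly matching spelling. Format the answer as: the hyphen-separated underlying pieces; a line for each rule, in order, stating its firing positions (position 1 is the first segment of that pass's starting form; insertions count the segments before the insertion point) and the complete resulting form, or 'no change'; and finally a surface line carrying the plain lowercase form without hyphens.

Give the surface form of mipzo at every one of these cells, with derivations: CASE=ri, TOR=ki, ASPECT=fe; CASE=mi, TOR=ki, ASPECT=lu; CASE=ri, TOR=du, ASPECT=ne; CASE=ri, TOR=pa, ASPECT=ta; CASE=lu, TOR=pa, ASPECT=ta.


cell CASE=ri, TOR=ki, ASPECT=fe:
underlying: go-mipzo-sas-ab
1. o -> e, u -> i / F C0 _: fires at position(s) 7: gomipzesasab
2. g -> k, v -> f / _ #: no change
3. f -> v, k -> g, p -> b, s -> z, t -> d / V _ V: fires at position(s) 8, 10: gomipzezazab
surface: gomipzezazab

cell CASE=mi, TOR=ki, ASPECT=lu:
underlying: go-mipzo-ene-ogo
1. o -> e, u -> i / F C0 _: fires at position(s) 7, 11: gomipzeeneego
2. g -> k, v -> f / _ #: no change
3. f -> v, k -> g, p -> b, s -> z, t -> d / V _ V: no change
surface: gomipzeeneego

cell CASE=ri, TOR=du, ASPECT=ne:
underlying: og-mipzo-sas-fi
1. o -> e, u -> i / F C0 _: fires at position(s) 7: ogmipzesasfi
2. g -> k, v -> f / _ #: no change
3. f -> v, k -> g, p -> b, s -> z, t -> d / V _ V: fires at position(s) 8: ogmipzezasfi
surface: ogmipzezasfi

cell CASE=ri, TOR=pa, ASPECT=ta:
underlying: be-mipzo-sas-v
1. o -> e, u -> i / F C0 _: fires at position(s) 7: bemipzesasv
2. g -> k, v -> f / _ #: fires at position(s) 11: bemipzesasf
3. f -> v, k -> g, p -> b, s -> z, t -> d / V _ V: fires at position(s) 8: bemipzezasf
surface: bemipzezasf

cell CASE=lu, TOR=pa, ASPECT=ta:
underlying: be-mipzo-v-v
1. o -> e, u -> i / F C0 _: fires at position(s) 7: bemipzevv
2. g -> k, v -> f / _ #: fires at position(s) 9: bemipzevf
3. f -> v, k -> g, p -> b, s -> z, t -> d / V _ V: no change
surface: bemipzevf


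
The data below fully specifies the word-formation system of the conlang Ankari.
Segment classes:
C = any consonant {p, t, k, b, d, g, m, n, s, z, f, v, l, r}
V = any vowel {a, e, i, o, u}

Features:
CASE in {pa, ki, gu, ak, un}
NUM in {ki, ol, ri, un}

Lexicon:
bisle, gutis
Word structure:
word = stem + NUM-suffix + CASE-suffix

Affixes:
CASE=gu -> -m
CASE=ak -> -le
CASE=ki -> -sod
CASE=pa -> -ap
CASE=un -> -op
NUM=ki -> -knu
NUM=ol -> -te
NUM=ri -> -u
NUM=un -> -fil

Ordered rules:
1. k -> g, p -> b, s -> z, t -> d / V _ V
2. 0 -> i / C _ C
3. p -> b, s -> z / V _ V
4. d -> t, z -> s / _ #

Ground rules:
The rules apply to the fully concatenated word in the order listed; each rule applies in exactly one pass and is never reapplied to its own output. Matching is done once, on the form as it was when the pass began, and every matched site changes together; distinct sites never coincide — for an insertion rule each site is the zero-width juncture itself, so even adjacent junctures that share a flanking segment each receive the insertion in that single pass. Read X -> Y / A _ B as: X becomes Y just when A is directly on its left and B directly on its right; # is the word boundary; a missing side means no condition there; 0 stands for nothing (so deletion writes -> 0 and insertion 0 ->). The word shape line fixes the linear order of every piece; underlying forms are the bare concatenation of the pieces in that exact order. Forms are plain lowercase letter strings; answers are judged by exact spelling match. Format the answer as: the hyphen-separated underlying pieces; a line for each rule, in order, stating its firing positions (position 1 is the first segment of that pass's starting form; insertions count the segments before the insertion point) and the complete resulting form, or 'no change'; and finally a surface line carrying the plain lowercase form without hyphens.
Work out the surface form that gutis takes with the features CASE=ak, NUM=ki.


underlying: gutis-knu-le
1. k -> g, p -> b, s -> z, t -> d / V _ V: fires at position(s) 3: gudisknule
2. 0 -> i / C _ C: inserts after position(s) 5, 6: gudisikinule
3. p -> b, s -> z / V _ V: fires at position(s) 5: gudizikinule
4. d -> t, z -> s / _ #: no change
surface: gudizikinule


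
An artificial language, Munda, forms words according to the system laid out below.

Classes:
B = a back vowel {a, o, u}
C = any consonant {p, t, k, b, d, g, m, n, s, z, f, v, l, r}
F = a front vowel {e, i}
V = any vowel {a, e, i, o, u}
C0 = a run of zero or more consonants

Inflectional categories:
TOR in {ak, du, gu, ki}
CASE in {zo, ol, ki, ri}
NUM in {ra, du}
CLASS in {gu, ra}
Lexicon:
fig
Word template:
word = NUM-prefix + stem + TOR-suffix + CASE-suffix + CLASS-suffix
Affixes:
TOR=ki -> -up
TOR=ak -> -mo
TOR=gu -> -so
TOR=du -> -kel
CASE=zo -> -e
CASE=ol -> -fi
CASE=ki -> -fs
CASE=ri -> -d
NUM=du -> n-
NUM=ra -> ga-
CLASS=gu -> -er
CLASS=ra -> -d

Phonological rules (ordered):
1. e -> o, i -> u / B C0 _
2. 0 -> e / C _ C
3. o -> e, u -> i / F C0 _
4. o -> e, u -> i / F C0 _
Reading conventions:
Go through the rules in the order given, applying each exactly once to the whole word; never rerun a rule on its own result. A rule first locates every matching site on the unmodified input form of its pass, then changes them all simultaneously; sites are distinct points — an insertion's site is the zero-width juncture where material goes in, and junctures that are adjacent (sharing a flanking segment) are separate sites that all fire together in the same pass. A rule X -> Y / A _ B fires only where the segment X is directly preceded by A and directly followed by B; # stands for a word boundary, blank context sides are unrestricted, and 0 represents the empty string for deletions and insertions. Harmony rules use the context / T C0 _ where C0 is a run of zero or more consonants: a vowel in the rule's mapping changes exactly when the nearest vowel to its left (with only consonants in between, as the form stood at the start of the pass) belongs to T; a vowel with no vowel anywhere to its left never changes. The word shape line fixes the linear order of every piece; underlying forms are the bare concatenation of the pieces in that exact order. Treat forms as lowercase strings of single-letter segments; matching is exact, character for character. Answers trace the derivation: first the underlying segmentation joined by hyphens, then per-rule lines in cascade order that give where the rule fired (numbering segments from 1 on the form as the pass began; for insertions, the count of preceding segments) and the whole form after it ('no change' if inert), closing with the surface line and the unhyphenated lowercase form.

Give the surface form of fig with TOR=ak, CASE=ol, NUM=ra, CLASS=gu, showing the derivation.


underlying: ga-fig-mo-fi-er
1. e -> o, i -> u / B C0 _: fires at position(s) 4, 9: gafugmofuer
2. 0 -> e / C _ C: inserts after position(s) 5: gafugemofuer
3. o -> e, u -> i / F C0 _: fires at position(s) 8: gafugemefuer
4. o -> e, u -> i / F C0 _: fires at position(s) 10: gafugemefier
surface: gafugemefier


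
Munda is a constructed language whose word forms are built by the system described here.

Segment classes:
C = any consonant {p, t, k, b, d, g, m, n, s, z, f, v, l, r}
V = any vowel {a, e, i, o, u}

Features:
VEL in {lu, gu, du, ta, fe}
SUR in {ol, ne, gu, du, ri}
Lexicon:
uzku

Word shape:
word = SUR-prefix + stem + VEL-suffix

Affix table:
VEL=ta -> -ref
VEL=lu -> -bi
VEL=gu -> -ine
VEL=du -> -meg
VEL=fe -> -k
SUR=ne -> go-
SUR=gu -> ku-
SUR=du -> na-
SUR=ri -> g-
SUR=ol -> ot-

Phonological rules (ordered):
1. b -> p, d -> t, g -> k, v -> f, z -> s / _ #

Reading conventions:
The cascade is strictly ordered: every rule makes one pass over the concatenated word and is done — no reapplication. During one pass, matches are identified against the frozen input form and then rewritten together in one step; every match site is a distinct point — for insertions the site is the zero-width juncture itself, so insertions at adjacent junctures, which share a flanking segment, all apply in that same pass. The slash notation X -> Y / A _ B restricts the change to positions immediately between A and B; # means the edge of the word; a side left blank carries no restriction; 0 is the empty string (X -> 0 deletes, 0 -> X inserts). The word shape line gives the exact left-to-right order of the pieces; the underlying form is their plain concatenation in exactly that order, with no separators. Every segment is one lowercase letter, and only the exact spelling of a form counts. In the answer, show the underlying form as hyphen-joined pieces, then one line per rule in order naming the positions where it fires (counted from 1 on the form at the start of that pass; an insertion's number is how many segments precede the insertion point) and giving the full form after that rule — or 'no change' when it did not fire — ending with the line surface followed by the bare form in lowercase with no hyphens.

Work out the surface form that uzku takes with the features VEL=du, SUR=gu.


underlying: ku-uzku-meg
1. b -> p, d -> t, g -> k, v -> f, z -> s / _ #: fires at position(s) 9: kuuzkumek
surface: kuuzkumek


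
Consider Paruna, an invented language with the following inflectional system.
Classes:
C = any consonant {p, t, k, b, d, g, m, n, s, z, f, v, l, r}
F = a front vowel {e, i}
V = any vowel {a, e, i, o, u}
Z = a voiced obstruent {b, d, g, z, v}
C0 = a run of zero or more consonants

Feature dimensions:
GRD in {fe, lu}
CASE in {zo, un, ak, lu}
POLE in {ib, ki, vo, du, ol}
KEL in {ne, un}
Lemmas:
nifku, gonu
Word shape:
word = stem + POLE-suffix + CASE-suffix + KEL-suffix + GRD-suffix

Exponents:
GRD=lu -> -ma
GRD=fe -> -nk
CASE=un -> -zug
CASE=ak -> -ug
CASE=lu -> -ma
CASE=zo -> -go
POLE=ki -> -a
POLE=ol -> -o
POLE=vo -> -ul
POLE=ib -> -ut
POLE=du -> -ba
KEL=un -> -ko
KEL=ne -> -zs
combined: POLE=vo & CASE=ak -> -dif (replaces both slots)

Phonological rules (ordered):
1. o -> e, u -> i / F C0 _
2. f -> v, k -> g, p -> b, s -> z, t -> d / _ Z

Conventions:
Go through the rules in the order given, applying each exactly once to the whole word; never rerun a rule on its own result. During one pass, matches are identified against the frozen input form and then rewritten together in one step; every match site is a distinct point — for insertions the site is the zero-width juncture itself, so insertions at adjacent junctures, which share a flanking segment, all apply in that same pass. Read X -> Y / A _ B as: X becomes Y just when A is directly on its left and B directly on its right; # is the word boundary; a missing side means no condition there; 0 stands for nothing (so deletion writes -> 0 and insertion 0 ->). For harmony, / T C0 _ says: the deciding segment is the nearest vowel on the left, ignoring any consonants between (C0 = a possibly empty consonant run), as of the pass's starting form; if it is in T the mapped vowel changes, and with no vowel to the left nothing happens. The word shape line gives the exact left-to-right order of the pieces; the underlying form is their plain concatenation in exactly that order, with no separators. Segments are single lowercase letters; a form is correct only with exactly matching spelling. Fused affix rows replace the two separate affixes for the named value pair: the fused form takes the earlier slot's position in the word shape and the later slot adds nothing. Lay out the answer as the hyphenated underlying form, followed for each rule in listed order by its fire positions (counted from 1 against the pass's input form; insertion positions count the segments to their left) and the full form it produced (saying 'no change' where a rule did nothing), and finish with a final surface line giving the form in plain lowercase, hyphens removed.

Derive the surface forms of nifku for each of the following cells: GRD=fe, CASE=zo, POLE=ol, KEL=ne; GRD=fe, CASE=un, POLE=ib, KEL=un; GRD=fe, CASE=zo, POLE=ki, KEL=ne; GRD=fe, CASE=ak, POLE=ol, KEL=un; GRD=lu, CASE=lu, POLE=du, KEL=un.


cell GRD=fe, CASE=zo, POLE=ol, KEL=ne:
underlying: nifku-o-go-zs-nk
1. o -> e, u -> i / F C0 _: fires at position(s) 5: nifkiogozsnk
2. f -> v, k -> g, p -> b, s -> z, t -> d / _ Z: no change
surface: nifkiogozsnk

cell GRD=fe, CASE=un, POLE=ib, KEL=un:
underlying: nifku-ut-zug-ko-nk
1. o -> e, u -> i / F C0 _: fires at position(s) 5: nifkiutzugkonk
2. f -> v, k -> g, p -> b, s -> z, t -> d / _ Z: fires at position(s) 7: nifkiudzugkonk
surface: nifkiudzugkonk

cell GRD=fe, CASE=zo, POLE=ki, KEL=ne:
underlying: nifku-a-go-zs-nk
1. o -> e, u -> i / F C0 _: fires at position(s) 5: nifkiagozsnk
2. f -> v, k -> g, p -> b, s -> z, t -> d / _ Z: no change
surface: nifkiagozsnk

cell GRD=fe, CASE=ak, POLE=ol, KEL=un:
underlying: nifku-o-ug-ko-nk
1. o -> e, u -> i / F C0 _: fires at position(s) 5: nifkiougkonk
2. f -> v, k -> g, p -> b, s -> z, t -> d / _ Z: no change
surface: nifkiougkonk

cell GRD=lu, CASE=lu, POLE=du, KEL=un:
underlying: nifku-ba-ma-ko-ma
1. o -> e, u -> i / F C0 _: fires at position(s) 5: nifkibamakoma
2. f -> v, k -> g, p -> b, s -> z, t -> d / _ Z: no change
surface: nifkibamakoma


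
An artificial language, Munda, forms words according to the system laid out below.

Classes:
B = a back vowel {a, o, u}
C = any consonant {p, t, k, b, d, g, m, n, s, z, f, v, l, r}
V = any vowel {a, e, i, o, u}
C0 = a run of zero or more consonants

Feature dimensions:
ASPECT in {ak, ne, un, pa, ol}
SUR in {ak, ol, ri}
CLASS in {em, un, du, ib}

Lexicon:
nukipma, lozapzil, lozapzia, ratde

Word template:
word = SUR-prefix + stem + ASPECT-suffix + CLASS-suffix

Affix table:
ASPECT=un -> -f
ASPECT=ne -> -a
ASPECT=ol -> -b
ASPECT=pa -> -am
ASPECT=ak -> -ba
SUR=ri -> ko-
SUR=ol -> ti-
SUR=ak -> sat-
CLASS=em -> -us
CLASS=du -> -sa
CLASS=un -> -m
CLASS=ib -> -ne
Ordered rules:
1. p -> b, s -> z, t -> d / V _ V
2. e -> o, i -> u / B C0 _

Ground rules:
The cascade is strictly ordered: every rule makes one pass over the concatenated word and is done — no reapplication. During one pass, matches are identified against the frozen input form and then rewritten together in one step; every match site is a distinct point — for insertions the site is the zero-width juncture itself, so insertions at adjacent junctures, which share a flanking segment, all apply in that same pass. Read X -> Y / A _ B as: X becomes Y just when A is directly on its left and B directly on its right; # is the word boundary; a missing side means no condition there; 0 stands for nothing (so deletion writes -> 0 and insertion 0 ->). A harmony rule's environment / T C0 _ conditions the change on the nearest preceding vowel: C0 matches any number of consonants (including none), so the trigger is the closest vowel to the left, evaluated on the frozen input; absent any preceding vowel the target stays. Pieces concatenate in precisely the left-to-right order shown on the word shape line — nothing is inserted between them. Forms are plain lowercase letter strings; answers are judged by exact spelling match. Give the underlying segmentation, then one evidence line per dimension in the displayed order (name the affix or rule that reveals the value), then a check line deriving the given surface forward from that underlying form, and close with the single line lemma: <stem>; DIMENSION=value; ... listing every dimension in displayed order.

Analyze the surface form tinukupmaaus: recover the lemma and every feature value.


underlying: ti-nukipma-a-us
ASPECT=ne - signalled by the affix -a
SUR=ol - signalled by the affix ti-
CLASS=em - signalled by the affix -us
check: tinukipmaaus -> tinukipmaaus -> tinukupmaaus
lemma: nukipma; ASPECT=ne; SUR=ol; CLASS=em


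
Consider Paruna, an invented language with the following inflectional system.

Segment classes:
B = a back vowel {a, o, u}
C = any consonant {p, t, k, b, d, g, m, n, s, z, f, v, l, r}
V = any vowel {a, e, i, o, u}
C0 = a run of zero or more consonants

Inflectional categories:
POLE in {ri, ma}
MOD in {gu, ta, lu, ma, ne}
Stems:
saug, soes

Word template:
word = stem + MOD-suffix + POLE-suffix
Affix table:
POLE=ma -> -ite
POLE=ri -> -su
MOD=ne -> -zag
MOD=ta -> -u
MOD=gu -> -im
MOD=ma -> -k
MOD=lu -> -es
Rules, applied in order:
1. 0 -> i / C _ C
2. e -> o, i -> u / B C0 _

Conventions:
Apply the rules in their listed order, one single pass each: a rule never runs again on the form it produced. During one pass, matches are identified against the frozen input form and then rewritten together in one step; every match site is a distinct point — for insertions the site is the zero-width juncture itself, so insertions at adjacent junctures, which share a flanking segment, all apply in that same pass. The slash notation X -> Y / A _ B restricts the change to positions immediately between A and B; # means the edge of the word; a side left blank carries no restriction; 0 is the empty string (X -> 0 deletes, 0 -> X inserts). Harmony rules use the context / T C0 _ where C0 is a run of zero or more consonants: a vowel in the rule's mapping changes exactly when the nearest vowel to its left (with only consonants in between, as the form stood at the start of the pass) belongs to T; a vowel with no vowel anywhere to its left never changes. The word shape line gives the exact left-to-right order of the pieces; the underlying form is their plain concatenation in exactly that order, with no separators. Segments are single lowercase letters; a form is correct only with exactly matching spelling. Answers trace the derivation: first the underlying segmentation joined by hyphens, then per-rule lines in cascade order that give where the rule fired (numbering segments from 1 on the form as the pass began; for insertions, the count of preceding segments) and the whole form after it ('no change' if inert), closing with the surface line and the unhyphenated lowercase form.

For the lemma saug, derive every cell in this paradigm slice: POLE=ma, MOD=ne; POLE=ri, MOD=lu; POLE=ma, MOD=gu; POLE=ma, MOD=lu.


cell POLE=ma, MOD=ne:
underlying: saug-zag-ite
1. 0 -> i / C _ C: inserts after position(s) 4: saugizagite
2. e -> o, i -> u / B C0 _: fires at position(s) 5, 9: sauguzagute
surface: sauguzagute

cell POLE=ri, MOD=lu:
underlying: saug-es-su
1. 0 -> i / C _ C: inserts after position(s) 6: saugesisu
2. e -> o, i -> u / B C0 _: fires at position(s) 5: saugosisu
surface: saugosisu

cell POLE=ma, MOD=gu:
underlying: saug-im-ite
1. 0 -> i / C _ C: no change
2. e -> o, i -> u / B C0 _: fires at position(s) 5: saugumite
surface: saugumite

cell POLE=ma, MOD=lu:
underlying: saug-es-ite
1. 0 -> i / C _ C: no change
2. e -> o, i -> u / B C0 _: fires at position(s) 5: saugosite
surface: saugosite


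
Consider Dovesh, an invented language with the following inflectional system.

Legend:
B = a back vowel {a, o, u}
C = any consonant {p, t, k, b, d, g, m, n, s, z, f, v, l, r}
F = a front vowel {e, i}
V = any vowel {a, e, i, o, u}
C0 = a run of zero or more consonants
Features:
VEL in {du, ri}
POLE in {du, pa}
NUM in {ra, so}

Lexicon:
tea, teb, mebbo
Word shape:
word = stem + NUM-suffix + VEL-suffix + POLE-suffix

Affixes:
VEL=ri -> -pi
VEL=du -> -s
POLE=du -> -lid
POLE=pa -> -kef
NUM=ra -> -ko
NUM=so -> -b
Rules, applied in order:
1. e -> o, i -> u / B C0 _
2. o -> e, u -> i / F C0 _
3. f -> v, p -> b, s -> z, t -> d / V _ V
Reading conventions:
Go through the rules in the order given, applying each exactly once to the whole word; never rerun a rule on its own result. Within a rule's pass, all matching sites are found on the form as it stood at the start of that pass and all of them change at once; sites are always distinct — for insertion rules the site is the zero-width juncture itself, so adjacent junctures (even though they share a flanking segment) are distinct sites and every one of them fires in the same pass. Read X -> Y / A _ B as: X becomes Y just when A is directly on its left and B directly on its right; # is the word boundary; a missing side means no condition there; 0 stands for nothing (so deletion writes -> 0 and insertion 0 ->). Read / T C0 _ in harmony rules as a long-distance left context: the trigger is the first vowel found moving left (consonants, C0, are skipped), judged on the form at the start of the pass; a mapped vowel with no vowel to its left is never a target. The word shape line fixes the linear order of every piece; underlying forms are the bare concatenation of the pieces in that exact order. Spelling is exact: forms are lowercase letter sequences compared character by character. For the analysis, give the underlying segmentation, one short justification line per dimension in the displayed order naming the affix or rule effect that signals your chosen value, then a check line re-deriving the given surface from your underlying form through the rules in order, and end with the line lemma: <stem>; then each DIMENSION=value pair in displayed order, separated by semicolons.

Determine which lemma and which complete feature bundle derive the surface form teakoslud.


underlying: tea-ko-s-lid
VEL=du - signalled by the affix -s
POLE=du - signalled by the affix -lid
NUM=ra - signalled by the affix -ko
check: teakoslid -> teakoslud -> teakoslud -> teakoslud
lemma: tea; VEL=du; POLE=du; NUM=ra


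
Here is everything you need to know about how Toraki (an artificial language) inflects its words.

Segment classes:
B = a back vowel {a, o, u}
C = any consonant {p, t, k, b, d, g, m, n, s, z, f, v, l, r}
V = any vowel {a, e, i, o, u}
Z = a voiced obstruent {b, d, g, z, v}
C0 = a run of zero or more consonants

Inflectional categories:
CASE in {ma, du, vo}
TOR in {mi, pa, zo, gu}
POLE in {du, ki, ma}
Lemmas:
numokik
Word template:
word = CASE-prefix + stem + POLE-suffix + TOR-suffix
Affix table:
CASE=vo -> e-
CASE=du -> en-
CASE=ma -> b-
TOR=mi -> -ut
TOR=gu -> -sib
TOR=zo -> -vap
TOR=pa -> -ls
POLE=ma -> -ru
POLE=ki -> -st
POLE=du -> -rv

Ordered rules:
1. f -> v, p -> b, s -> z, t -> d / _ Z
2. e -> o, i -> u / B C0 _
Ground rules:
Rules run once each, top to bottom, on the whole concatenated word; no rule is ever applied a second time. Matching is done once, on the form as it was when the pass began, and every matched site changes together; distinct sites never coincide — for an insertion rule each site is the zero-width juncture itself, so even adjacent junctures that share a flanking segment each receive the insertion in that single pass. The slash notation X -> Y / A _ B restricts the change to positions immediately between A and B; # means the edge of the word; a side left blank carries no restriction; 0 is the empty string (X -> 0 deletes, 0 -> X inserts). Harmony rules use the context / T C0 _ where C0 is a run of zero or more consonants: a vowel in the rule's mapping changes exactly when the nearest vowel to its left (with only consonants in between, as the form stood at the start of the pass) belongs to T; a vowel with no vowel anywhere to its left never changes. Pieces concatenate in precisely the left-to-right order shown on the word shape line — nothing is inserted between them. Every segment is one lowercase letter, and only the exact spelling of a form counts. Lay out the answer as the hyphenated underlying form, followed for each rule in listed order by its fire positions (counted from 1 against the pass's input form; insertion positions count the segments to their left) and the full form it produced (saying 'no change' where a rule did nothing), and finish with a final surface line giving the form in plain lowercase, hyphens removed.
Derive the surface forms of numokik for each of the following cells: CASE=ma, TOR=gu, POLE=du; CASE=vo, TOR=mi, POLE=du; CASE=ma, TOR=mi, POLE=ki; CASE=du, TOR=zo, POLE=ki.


cell CASE=ma, TOR=gu, POLE=du:
underlying: b-numokik-rv-sib
1. f -> v, p -> b, s -> z, t -> d / _ Z: no change
2. e -> o, i -> u / B C0 _: fires at position(s) 7: bnumokukrvsib
surface: bnumokukrvsib

cell CASE=vo, TOR=mi, POLE=du:
underlying: e-numokik-rv-ut
1. f -> v, p -> b, s -> z, t -> d / _ Z: no change
2. e -> o, i -> u / B C0 _: fires at position(s) 7: enumokukrvut
surface: enumokukrvut

cell CASE=ma, TOR=mi, POLE=ki:
underlying: b-numokik-st-ut
1. f -> v, p -> b, s -> z, t -> d / _ Z: no change
2. e -> o, i -> u / B C0 _: fires at position(s) 7: bnumokukstut
surface: bnumokukstut

cell CASE=du, TOR=zo, POLE=ki:
underlying: en-numokik-st-vap
1. f -> v, p -> b, s -> z, t -> d / _ Z: fires at position(s) 11: ennumokiksdvap
2. e -> o, i -> u / B C0 _: fires at position(s) 8: ennumokuksdvap
surface: ennumokuksdvap


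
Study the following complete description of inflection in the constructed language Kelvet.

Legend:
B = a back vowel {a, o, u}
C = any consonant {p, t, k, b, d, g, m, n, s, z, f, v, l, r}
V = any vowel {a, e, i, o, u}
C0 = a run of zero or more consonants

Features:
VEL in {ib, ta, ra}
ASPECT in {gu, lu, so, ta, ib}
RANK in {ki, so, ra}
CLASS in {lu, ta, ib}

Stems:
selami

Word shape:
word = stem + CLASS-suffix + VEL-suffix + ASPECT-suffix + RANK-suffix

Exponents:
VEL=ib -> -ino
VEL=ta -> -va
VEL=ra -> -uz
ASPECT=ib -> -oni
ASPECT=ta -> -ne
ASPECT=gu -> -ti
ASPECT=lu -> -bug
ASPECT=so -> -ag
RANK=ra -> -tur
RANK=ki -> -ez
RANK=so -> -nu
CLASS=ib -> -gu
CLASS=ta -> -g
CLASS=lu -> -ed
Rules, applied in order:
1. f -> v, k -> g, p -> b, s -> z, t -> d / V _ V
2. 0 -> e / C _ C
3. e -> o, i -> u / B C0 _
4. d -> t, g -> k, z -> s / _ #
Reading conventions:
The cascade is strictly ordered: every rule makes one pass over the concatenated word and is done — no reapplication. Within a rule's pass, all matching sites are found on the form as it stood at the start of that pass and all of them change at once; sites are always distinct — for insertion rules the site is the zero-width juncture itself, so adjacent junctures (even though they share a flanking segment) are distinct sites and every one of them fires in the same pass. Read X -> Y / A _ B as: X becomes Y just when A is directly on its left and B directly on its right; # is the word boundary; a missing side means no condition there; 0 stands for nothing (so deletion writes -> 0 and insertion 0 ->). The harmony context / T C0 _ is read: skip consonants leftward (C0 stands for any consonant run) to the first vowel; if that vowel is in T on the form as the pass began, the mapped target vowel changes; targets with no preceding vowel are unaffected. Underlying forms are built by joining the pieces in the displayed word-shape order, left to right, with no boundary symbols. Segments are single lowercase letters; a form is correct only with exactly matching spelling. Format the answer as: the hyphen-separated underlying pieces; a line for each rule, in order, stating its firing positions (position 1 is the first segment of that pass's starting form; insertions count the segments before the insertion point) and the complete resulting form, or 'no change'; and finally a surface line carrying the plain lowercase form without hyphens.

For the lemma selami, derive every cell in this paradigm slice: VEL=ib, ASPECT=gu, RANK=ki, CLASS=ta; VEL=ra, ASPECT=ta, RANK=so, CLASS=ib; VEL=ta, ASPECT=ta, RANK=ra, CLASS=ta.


cell VEL=ib, ASPECT=gu, RANK=ki, CLASS=ta:
underlying: selami-g-ino-ti-ez
1. f -> v, k -> g, p -> b, s -> z, t -> d / V _ V: fires at position(s) 11: selamiginodiez
2. 0 -> e / C _ C: no change
3. e -> o, i -> u / B C0 _: fires at position(s) 6, 12: selamuginoduez
4. d -> t, g -> k, z -> s / _ #: fires at position(s) 14: selamuginodues
surface: selamuginodues

cell VEL=ra, ASPECT=ta, RANK=so, CLASS=ib:
underlying: selami-gu-uz-ne-nu
1. f -> v, k -> g, p -> b, s -> z, t -> d / V _ V: no change
2. 0 -> e / C _ C: inserts after position(s) 10: selamiguuzenenu
3. e -> o, i -> u / B C0 _: fires at position(s) 6, 11: selamuguuzonenu
4. d -> t, g -> k, z -> s / _ #: no change
surface: selamuguuzonenu

cell VEL=ta, ASPECT=ta, RANK=ra, CLASS=ta:
underlying: selami-g-va-ne-tur
1. f -> v, k -> g, p -> b, s -> z, t -> d / V _ V: fires at position(s) 12: selamigvanedur
2. 0 -> e / C _ C: inserts after position(s) 7: selamigevanedur
3. e -> o, i -> u / B C0 _: fires at position(s) 6, 12: selamugevanodur
4. d -> t, g -> k, z -> s / _ #: no change
surface: selamugevanodur
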